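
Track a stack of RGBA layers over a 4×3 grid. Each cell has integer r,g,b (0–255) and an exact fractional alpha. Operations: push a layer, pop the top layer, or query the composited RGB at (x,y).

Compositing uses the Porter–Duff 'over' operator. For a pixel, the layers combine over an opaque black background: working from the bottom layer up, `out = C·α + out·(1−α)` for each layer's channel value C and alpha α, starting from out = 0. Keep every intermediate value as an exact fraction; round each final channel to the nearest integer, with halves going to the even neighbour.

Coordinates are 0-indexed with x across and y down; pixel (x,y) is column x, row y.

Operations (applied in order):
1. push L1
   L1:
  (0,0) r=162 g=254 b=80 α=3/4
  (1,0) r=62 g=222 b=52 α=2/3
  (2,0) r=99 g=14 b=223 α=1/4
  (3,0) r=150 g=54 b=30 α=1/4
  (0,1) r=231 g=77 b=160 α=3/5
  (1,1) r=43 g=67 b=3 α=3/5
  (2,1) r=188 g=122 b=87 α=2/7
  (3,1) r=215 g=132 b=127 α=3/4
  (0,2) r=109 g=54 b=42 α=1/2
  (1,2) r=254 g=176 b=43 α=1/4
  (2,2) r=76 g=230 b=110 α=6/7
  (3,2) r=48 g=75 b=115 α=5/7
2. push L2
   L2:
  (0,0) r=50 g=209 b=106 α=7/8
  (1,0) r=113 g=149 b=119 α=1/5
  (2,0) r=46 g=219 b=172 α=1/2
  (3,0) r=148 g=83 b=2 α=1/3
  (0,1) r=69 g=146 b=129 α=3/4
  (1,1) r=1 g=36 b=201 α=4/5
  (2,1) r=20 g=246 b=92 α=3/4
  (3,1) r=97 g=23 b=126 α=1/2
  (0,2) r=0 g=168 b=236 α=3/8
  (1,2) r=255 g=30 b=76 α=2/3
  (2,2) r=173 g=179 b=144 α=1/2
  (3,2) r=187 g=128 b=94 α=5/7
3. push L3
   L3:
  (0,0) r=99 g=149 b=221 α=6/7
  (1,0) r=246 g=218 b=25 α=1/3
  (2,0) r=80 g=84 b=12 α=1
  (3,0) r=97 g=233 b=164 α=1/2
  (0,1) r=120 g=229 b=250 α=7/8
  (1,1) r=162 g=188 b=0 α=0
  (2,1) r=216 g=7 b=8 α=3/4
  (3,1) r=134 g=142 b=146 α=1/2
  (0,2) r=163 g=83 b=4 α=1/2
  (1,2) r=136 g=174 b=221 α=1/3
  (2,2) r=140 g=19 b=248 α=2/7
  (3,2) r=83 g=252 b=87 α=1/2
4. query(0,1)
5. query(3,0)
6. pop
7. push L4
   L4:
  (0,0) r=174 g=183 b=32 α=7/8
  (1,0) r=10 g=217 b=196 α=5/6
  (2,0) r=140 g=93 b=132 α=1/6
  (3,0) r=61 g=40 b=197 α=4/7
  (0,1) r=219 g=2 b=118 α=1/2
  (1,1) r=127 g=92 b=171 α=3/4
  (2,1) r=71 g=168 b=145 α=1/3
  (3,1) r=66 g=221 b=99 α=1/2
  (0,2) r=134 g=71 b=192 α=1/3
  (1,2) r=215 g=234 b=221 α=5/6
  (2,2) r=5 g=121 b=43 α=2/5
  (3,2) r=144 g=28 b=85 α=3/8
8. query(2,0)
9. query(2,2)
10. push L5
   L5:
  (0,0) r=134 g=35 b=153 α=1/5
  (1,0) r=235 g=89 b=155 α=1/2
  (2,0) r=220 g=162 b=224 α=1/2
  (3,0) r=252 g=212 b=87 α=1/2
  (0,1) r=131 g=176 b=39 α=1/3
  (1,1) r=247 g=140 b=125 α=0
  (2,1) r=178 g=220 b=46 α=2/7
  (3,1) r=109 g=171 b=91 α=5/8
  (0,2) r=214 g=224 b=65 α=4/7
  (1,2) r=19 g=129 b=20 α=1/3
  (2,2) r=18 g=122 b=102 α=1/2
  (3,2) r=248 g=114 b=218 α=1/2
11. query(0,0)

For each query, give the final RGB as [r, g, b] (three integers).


at x=0,y=1 over L1,L2,L3:
after L1 α=3/5: [693/5, 231/5, 96]
after L2 α=3/4: [432/5, 2421/20, 483/4]
after L3 α=7/8: [579/5, 34481/160, 7483/32]
→ [116, 216, 234]

query (3,0) [L1,L2,L3] — begin 0,0,0
after L1 α=1/4: [75/2, 27/2, 15/2]
after L2 α=1/3: [223/3, 110/3, 17/3]
after L3 α=1/2: [257/3, 809/6, 509/6]
rounded: [86, 135, 85]

(2,0) stack=L1,L2,L4; from [0,0,0]:
after L1 α=1/4: [99/4, 7/2, 223/4]
after L2 α=1/2: [283/8, 445/4, 911/8]
after L4 α=1/6: [845/16, 2597/24, 5611/48]
rounded: [53, 108, 117]

at x=2,y=2 over L1,L2,L4:
+L1 (α=6/7) → [456/7, 1380/7, 660/7]
+L2 (α=1/2) → [1667/14, 2633/14, 834/7]
+L4 (α=2/5) → [5141/70, 11287/70, 3104/35]
→ [73, 161, 89]

(0,0) stack=L1,L2,L4,L5; from [0,0,0]:
L1 α=3/4: [243/2, 381/2, 60]
L2 α=7/8: [943/16, 3307/16, 401/4]
L4 α=7/8: [20431/128, 23803/128, 1297/32]
L5 α=1/5: [24719/160, 24923/160, 2521/40]
= [154, 156, 63]


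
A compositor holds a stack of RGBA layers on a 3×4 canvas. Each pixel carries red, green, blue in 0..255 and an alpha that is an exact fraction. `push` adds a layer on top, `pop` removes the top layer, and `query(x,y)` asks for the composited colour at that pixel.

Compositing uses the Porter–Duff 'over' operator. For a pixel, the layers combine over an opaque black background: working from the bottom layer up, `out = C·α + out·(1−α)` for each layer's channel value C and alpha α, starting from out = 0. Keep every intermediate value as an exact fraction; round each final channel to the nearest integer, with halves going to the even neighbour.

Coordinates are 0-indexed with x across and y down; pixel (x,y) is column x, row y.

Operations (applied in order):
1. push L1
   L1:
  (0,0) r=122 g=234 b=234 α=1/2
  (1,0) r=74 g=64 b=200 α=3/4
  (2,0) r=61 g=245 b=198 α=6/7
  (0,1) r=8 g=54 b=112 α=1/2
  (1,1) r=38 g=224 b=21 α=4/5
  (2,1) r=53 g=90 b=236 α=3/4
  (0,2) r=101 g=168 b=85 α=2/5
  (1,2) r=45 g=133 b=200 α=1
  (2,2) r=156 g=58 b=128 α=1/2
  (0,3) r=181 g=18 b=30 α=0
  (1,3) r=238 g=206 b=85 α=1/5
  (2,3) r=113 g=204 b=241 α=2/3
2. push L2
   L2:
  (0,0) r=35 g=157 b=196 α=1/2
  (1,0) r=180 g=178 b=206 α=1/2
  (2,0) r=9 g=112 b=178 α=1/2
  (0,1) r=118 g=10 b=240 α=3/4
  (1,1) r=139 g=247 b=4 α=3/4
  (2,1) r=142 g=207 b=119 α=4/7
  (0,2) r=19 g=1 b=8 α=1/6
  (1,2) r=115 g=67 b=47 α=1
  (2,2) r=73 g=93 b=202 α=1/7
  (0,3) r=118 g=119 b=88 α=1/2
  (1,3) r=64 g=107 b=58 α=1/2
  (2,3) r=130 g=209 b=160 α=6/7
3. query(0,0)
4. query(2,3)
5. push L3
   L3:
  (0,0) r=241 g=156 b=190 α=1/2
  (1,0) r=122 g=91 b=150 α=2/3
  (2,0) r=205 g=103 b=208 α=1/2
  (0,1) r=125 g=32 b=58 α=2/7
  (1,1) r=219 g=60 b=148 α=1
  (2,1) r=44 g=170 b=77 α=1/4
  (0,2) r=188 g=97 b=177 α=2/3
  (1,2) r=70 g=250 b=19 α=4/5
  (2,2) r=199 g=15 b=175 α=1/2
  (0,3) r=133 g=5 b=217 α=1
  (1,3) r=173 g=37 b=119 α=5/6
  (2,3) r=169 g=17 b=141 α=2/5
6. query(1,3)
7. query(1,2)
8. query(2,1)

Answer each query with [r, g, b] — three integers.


at x=0,y=0 over L1,L2:
L1 α=1/2: [61, 117, 117]
L2 α=1/2: [48, 137, 313/2]
rounded: [48, 137, 156]

query (2,3) [L1,L2] — begin 0,0,0
after L1 α=2/3: [226/3, 136, 482/3]
after L2 α=6/7: [2566/21, 1390/7, 3362/21]
= [122, 199, 160]

(1,3) stack=L1,L2,L3; from [0,0,0]:
L1 α=1/5: [238/5, 206/5, 17]
L2 α=1/2: [279/5, 741/10, 75/2]
L3 α=5/6: [2302/15, 2591/60, 1265/12]
= [153, 43, 105]

(1,2) stack=L1,L2,L3; from [0,0,0]:
after L1 α=1: [45, 133, 200]
after L2 α=1: [115, 67, 47]
after L3 α=4/5: [79, 1067/5, 123/5]
= [79, 213, 25]

query (2,1) [L1,L2,L3] — begin 0,0,0
after L1 α=3/4: [159/4, 135/2, 177]
after L2 α=4/7: [2749/28, 2061/14, 1007/7]
after L3 α=1/4: [9479/112, 8563/56, 890/7]
= [85, 153, 127]


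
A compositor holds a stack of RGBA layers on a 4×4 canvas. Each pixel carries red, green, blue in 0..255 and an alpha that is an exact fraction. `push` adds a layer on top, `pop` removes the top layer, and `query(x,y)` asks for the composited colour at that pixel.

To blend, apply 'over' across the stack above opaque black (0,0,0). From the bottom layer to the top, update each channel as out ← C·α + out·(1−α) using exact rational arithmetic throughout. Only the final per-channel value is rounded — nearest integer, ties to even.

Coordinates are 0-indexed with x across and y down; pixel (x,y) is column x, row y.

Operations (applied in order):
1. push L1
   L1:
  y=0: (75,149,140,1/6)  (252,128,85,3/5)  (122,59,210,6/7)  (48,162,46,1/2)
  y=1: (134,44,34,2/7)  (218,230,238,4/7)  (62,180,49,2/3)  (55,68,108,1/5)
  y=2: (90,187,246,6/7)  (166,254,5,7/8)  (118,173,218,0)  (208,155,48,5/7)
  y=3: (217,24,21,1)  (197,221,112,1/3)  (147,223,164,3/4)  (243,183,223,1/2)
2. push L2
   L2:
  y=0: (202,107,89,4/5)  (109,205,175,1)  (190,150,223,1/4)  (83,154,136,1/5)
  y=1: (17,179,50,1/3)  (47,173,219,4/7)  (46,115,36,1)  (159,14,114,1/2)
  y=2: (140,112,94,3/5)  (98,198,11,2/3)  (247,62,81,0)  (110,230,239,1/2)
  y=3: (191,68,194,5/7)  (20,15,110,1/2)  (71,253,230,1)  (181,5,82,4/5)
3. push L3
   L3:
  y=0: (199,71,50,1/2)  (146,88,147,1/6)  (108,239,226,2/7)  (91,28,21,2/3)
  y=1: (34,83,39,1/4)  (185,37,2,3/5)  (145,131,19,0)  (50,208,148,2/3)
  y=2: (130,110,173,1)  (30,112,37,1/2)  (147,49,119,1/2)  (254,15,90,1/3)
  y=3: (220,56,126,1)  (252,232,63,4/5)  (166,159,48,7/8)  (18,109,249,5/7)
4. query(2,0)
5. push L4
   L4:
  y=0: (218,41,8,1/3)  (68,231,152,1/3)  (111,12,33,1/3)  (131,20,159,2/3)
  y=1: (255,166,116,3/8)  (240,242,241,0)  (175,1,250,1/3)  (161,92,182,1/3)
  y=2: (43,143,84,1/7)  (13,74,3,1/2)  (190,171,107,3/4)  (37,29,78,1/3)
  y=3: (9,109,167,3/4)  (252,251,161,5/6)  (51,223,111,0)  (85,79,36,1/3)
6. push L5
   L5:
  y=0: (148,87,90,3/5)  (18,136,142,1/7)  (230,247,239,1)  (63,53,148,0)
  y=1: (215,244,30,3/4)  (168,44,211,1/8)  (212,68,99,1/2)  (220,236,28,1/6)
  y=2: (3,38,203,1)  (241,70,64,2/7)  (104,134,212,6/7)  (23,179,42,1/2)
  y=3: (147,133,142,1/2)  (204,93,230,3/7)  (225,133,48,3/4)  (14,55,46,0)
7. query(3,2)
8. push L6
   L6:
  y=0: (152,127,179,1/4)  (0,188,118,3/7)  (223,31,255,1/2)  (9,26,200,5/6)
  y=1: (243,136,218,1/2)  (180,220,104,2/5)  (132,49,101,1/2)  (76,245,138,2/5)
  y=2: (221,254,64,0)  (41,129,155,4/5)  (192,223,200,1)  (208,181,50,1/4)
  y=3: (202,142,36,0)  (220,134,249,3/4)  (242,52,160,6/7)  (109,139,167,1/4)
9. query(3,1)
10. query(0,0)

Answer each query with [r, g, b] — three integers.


(2,0) stack=L1,L2,L3; from [0,0,0]:
+L1 (α=6/7) → [732/7, 354/7, 180]
+L2 (α=1/4) → [1763/14, 528/7, 763/4]
+L3 (α=2/7) → [11839/98, 5986/49, 5623/28]
rounded: [121, 122, 201]

query (3,2) [L1,L2,L3,L4,L5] — begin 0,0,0
+L1 (α=5/7) → [1040/7, 775/7, 240/7]
+L2 (α=1/2) → [905/7, 2385/14, 1913/14]
+L3 (α=1/3) → [1196/7, 830/7, 2543/21]
+L4 (α=1/3) → [2651/21, 621/7, 6724/63]
+L5 (α=1/2) → [1567/21, 937/7, 4685/63]
→ [75, 134, 74]

query (3,1) [L1,L2,L3,L4,L5,L6] — begin 0,0,0
L1 α=1/5: [11, 68/5, 108/5]
L2 α=1/2: [85, 69/5, 339/5]
L3 α=2/3: [185/3, 2149/15, 1819/15]
L4 α=1/3: [853/9, 5678/45, 6368/45]
L5 α=1/6: [6245/54, 3901/27, 3310/27]
L6 α=2/5: [8981/90, 8311/45, 5794/45]
rounded: [100, 185, 129]

(0,0) stack=L1,L2,L3,L4,L5,L6; from [0,0,0]:
L1 α=1/6: [25/2, 149/6, 70/3]
L2 α=4/5: [1641/10, 2717/30, 1138/15]
L3 α=1/2: [3631/20, 4847/60, 944/15]
L4 α=1/3: [1937/10, 6077/90, 2008/45]
L5 α=3/5: [4157/25, 17822/225, 16166/225]
L6 α=1/4: [16271/100, 27347/300, 29591/300]
= [163, 91, 99]


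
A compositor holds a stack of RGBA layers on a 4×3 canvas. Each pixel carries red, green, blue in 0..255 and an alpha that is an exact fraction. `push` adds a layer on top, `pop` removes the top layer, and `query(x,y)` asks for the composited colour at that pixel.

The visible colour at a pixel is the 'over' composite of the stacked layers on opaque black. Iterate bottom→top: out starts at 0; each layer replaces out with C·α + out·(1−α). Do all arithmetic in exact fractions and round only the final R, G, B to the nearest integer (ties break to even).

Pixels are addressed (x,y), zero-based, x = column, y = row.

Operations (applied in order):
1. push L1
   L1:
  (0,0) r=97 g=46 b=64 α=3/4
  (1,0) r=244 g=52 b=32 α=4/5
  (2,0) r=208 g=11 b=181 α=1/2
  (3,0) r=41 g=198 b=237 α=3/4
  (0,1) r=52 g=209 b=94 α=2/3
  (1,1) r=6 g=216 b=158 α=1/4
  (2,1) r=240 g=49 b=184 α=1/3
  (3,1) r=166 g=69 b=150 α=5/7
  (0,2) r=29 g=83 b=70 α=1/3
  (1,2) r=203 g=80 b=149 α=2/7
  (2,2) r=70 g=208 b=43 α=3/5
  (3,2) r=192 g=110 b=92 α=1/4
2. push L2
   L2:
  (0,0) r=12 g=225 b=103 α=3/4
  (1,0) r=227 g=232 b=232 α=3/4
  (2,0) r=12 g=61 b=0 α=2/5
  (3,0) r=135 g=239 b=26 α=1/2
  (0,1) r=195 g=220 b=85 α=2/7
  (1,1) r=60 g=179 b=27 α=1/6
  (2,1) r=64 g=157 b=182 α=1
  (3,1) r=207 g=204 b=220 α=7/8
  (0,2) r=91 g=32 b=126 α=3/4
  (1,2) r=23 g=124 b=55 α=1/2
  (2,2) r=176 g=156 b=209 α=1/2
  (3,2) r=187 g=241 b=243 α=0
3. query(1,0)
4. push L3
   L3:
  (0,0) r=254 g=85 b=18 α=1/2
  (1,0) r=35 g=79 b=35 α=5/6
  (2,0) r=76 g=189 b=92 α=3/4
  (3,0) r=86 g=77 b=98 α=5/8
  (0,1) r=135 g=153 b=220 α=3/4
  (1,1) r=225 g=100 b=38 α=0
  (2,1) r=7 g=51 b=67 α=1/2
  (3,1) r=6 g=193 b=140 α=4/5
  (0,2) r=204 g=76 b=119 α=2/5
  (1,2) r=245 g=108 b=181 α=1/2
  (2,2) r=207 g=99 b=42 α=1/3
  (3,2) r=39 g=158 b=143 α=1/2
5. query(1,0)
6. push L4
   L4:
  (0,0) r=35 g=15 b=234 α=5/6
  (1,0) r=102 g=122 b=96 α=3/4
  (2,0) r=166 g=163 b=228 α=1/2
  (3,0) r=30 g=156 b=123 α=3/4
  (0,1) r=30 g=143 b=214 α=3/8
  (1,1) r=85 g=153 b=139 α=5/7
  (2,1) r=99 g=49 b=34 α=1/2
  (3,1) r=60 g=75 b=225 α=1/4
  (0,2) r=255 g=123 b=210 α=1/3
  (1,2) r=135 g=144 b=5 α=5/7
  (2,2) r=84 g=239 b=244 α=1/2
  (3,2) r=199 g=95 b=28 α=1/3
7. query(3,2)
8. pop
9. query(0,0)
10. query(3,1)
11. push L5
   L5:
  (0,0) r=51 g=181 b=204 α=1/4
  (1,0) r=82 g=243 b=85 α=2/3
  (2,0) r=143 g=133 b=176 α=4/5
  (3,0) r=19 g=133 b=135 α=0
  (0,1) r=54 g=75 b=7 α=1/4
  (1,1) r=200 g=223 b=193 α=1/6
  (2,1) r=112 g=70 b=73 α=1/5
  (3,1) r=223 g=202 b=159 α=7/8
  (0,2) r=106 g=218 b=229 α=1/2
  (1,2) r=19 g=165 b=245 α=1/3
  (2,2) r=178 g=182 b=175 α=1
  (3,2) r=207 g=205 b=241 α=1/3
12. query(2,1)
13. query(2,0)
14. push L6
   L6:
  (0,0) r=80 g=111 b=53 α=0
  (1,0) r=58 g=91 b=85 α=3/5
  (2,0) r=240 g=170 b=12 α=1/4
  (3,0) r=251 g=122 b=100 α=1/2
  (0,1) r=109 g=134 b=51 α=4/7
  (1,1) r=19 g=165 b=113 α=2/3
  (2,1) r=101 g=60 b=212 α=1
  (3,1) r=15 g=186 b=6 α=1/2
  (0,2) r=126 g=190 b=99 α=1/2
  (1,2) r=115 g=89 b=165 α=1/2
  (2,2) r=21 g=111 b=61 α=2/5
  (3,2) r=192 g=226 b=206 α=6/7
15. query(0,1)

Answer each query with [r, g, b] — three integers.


(1,0) stack=L1,L2; from [0,0,0]:
+L1 (α=4/5) → [976/5, 208/5, 128/5]
+L2 (α=3/4) → [4381/20, 922/5, 902/5]
= [219, 184, 180]

query (1,0) [L1,L2,L3] — begin 0,0,0
+L1 (α=4/5) → [976/5, 208/5, 128/5]
+L2 (α=3/4) → [4381/20, 922/5, 902/5]
+L3 (α=5/6) → [2627/40, 2897/30, 1777/30]
→ [66, 97, 59]

at x=3,y=2 over L1,L2,L3,L4:
after L1 α=1/4: [48, 55/2, 23]
after L2 α=0: [48, 55/2, 23]
after L3 α=1/2: [87/2, 371/4, 83]
after L4 α=1/3: [286/3, 187/2, 194/3]
→ [95, 94, 65]

at x=0,y=0 over L1,L2,L3:
after L1 α=3/4: [291/4, 69/2, 48]
after L2 α=3/4: [435/16, 1419/8, 357/4]
after L3 α=1/2: [4499/32, 2099/16, 429/8]
→ [141, 131, 54]

query (3,1) [L1,L2,L3] — begin 0,0,0
after L1 α=5/7: [830/7, 345/7, 750/7]
after L2 α=7/8: [10973/56, 10341/56, 5765/28]
after L3 α=4/5: [12317/280, 53573/280, 4289/28]
rounded: [44, 191, 153]

query (2,1) [L1,L2,L3,L5] — begin 0,0,0
L1 α=1/3: [80, 49/3, 184/3]
L2 α=1: [64, 157, 182]
L3 α=1/2: [71/2, 104, 249/2]
L5 α=1/5: [254/5, 486/5, 571/5]
= [51, 97, 114]

at x=2,y=0 over L1,L2,L3,L5:
after L1 α=1/2: [104, 11/2, 181/2]
after L2 α=2/5: [336/5, 277/10, 543/10]
after L3 α=3/4: [369/5, 5947/40, 3303/40]
after L5 α=4/5: [3229/25, 27227/200, 31463/200]
rounded: [129, 136, 157]

query (0,1) [L1,L2,L3,L5,L6] — begin 0,0,0
L1 α=2/3: [104/3, 418/3, 188/3]
L2 α=2/7: [1690/21, 3410/21, 1450/21]
L3 α=3/4: [10195/84, 13049/84, 7655/42]
L5 α=1/4: [11707/112, 15149/112, 7753/56]
L6 α=4/7: [83953/784, 105479/784, 34683/392]
→ [107, 135, 88]


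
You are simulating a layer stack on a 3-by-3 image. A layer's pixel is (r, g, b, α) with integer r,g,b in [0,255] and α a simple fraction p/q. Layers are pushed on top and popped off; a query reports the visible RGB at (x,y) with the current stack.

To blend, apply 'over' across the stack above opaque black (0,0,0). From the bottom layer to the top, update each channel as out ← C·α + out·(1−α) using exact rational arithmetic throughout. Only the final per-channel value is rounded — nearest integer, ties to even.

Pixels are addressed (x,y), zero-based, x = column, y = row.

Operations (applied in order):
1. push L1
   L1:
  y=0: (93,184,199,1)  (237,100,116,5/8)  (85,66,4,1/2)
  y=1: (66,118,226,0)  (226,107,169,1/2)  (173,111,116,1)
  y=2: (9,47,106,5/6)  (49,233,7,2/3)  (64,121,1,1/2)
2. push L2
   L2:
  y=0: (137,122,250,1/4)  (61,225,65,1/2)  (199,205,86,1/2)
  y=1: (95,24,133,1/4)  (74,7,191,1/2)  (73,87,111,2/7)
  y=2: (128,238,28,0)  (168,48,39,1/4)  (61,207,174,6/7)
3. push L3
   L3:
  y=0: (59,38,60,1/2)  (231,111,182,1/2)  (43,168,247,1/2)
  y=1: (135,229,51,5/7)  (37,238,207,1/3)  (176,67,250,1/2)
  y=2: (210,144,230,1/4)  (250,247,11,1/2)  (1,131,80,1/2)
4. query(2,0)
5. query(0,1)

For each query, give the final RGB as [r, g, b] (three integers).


at x=2,y=0 over L1,L2,L3:
after L1 α=1/2: [85/2, 33, 2]
after L2 α=1/2: [483/4, 119, 44]
after L3 α=1/2: [655/8, 287/2, 291/2]
= [82, 144, 146]

at x=0,y=1 over L1,L2,L3:
+L1 (α=0) → [0, 0, 0]
+L2 (α=1/4) → [95/4, 6, 133/4]
+L3 (α=5/7) → [1445/14, 1157/7, 643/14]
= [103, 165, 46]


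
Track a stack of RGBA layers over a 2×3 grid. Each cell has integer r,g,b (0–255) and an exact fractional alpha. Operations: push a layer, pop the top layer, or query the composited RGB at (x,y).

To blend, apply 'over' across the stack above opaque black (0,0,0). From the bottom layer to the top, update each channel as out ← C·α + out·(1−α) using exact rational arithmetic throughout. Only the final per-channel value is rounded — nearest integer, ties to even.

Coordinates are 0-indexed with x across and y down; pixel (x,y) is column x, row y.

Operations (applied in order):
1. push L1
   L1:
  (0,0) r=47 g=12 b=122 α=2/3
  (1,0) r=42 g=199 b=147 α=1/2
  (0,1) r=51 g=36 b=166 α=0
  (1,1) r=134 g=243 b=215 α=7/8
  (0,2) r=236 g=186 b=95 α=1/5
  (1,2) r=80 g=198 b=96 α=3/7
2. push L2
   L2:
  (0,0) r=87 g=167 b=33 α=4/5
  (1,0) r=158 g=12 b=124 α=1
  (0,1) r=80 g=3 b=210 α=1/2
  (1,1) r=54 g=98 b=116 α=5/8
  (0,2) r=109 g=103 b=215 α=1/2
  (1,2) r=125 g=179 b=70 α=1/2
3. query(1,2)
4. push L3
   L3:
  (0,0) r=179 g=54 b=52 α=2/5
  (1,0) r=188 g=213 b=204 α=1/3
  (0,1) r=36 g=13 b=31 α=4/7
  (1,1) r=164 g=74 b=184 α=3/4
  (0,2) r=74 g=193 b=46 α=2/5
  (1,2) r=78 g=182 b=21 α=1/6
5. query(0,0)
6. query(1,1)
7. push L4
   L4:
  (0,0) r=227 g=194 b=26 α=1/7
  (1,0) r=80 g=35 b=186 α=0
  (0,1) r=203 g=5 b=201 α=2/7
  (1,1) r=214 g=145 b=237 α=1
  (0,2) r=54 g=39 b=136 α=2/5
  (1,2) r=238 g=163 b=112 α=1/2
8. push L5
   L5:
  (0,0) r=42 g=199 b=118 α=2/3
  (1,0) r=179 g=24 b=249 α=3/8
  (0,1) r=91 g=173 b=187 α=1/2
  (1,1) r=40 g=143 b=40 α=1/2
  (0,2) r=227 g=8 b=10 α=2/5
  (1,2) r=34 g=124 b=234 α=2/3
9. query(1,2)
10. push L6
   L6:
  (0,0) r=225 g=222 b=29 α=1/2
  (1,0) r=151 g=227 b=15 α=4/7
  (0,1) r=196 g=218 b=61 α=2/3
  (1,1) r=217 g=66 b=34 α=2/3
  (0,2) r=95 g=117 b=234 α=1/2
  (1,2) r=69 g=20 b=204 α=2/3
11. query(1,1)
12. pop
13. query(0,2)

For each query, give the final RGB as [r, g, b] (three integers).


query (1,2) [L1,L2] — begin 0,0,0
+L1 (α=3/7) → [240/7, 594/7, 288/7]
+L2 (α=1/2) → [1115/14, 1847/14, 389/7]
rounded: [80, 132, 56]

(0,0) stack=L1,L2,L3; from [0,0,0]:
L1 α=2/3: [94/3, 8, 244/3]
L2 α=4/5: [1138/15, 676/5, 128/3]
L3 α=2/5: [2928/25, 2568/25, 232/5]
→ [117, 103, 46]

at x=1,y=1 over L1,L2,L3:
+L1 (α=7/8) → [469/4, 1701/8, 1505/8]
+L2 (α=5/8) → [2487/32, 9023/64, 9155/64]
+L3 (α=3/4) → [18231/128, 23231/256, 44483/256]
= [142, 91, 174]

at x=1,y=2 over L1,L2,L3,L4,L5:
after L1 α=3/7: [240/7, 594/7, 288/7]
after L2 α=1/2: [1115/14, 1847/14, 389/7]
after L3 α=1/6: [6667/84, 11783/84, 1046/21]
after L4 α=1/2: [26659/168, 25475/168, 1699/21]
after L5 α=2/3: [38083/504, 67139/504, 11527/63]
→ [76, 133, 183]

(1,1) stack=L1,L2,L3,L4,L5,L6; from [0,0,0]:
after L1 α=7/8: [469/4, 1701/8, 1505/8]
after L2 α=5/8: [2487/32, 9023/64, 9155/64]
after L3 α=3/4: [18231/128, 23231/256, 44483/256]
after L4 α=1: [214, 145, 237]
after L5 α=1/2: [127, 144, 277/2]
after L6 α=2/3: [187, 92, 413/6]
= [187, 92, 69]

at x=0,y=2 over L1,L2,L3,L4,L5:
+L1 (α=1/5) → [236/5, 186/5, 19]
+L2 (α=1/2) → [781/10, 701/10, 117]
+L3 (α=2/5) → [3823/50, 5963/50, 443/5]
+L4 (α=2/5) → [16869/250, 21789/250, 2689/25]
+L5 (α=2/5) → [164107/1250, 69367/1250, 8567/125]
= [131, 55, 69]


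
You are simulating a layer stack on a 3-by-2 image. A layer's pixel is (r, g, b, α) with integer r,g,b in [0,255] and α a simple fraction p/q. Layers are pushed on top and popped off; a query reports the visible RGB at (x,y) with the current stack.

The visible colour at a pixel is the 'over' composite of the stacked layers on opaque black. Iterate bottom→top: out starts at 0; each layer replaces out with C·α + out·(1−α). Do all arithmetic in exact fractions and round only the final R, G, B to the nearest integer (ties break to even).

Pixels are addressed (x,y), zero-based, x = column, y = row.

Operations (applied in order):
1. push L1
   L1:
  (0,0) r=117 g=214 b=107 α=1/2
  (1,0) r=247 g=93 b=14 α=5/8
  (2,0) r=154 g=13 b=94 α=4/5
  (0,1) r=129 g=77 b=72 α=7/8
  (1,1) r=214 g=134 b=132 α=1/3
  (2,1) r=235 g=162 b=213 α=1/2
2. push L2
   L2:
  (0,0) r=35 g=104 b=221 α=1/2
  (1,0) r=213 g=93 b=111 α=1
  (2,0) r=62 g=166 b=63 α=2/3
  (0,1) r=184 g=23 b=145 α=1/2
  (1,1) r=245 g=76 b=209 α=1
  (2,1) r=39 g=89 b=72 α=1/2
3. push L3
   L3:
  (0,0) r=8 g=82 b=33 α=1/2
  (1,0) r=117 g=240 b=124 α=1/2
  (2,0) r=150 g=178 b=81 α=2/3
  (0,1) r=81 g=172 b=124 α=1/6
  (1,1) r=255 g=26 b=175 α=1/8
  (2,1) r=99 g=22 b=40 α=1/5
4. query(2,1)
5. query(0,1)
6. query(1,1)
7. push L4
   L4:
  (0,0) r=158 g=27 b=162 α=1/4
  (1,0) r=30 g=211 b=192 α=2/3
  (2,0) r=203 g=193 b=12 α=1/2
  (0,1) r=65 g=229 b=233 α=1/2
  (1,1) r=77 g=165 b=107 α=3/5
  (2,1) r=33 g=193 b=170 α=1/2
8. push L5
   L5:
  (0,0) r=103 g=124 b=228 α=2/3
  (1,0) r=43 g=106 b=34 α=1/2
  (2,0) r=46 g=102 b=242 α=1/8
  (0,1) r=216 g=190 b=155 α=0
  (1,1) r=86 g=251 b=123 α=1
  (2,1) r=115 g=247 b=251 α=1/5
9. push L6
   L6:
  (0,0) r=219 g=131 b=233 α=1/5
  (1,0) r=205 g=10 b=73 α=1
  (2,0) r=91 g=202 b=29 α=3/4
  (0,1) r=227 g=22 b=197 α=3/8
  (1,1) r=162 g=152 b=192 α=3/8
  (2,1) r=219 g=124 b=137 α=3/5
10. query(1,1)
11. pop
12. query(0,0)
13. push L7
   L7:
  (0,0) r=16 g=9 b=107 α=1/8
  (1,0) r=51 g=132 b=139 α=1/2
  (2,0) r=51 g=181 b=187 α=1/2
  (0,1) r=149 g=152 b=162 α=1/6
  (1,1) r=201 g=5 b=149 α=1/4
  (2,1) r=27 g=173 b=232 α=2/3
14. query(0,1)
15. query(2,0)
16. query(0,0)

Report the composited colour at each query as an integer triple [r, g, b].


at x=2,y=1 over L1,L2,L3:
after L1 α=1/2: [235/2, 81, 213/2]
after L2 α=1/2: [313/4, 85, 357/4]
after L3 α=1/5: [412/5, 362/5, 397/5]
rounded: [82, 72, 79]

at x=0,y=1 over L1,L2,L3:
+L1 (α=7/8) → [903/8, 539/8, 63]
+L2 (α=1/2) → [2375/16, 723/16, 104]
+L3 (α=1/6) → [13171/96, 6367/96, 322/3]
= [137, 66, 107]

query (1,1) [L1,L2,L3] — begin 0,0,0
L1 α=1/3: [214/3, 134/3, 44]
L2 α=1: [245, 76, 209]
L3 α=1/8: [985/4, 279/4, 819/4]
rounded: [246, 70, 205]

(1,1) stack=L1,L2,L3,L4,L5,L6; from [0,0,0]:
after L1 α=1/3: [214/3, 134/3, 44]
after L2 α=1: [245, 76, 209]
after L3 α=1/8: [985/4, 279/4, 819/4]
after L4 α=3/5: [1447/10, 1269/10, 1461/10]
after L5 α=1: [86, 251, 123]
after L6 α=3/8: [229/2, 1711/8, 1191/8]
→ [114, 214, 149]

at x=0,y=0 over L1,L2,L3,L4,L5:
after L1 α=1/2: [117/2, 107, 107/2]
after L2 α=1/2: [187/4, 211/2, 549/4]
after L3 α=1/2: [219/8, 375/4, 681/8]
after L4 α=1/4: [1921/32, 1233/16, 3339/32]
after L5 α=2/3: [8513/96, 5201/48, 5977/32]
rounded: [89, 108, 187]

(0,1) stack=L1,L2,L3,L4,L5,L7; from [0,0,0]:
+L1 (α=7/8) → [903/8, 539/8, 63]
+L2 (α=1/2) → [2375/16, 723/16, 104]
+L3 (α=1/6) → [13171/96, 6367/96, 322/3]
+L4 (α=1/2) → [19411/192, 28351/192, 1021/6]
+L5 (α=0) → [19411/192, 28351/192, 1021/6]
+L7 (α=1/6) → [125663/1152, 170939/1152, 6077/36]
→ [109, 148, 169]

query (2,0) [L1,L2,L3,L4,L5,L7] — begin 0,0,0
+L1 (α=4/5) → [616/5, 52/5, 376/5]
+L2 (α=2/3) → [412/5, 1712/15, 1006/15]
+L3 (α=2/3) → [1912/15, 7052/45, 3436/45]
+L4 (α=1/2) → [4957/30, 15737/90, 1988/45]
+L5 (α=1/8) → [36079/240, 119339/720, 12403/180]
+L7 (α=1/2) → [48319/480, 249659/1440, 46063/360]
= [101, 173, 128]

at x=0,y=0 over L1,L2,L3,L4,L5,L7:
+L1 (α=1/2) → [117/2, 107, 107/2]
+L2 (α=1/2) → [187/4, 211/2, 549/4]
+L3 (α=1/2) → [219/8, 375/4, 681/8]
+L4 (α=1/4) → [1921/32, 1233/16, 3339/32]
+L5 (α=2/3) → [8513/96, 5201/48, 5977/32]
+L7 (α=1/8) → [61127/768, 36839/384, 45263/256]
rounded: [80, 96, 177]


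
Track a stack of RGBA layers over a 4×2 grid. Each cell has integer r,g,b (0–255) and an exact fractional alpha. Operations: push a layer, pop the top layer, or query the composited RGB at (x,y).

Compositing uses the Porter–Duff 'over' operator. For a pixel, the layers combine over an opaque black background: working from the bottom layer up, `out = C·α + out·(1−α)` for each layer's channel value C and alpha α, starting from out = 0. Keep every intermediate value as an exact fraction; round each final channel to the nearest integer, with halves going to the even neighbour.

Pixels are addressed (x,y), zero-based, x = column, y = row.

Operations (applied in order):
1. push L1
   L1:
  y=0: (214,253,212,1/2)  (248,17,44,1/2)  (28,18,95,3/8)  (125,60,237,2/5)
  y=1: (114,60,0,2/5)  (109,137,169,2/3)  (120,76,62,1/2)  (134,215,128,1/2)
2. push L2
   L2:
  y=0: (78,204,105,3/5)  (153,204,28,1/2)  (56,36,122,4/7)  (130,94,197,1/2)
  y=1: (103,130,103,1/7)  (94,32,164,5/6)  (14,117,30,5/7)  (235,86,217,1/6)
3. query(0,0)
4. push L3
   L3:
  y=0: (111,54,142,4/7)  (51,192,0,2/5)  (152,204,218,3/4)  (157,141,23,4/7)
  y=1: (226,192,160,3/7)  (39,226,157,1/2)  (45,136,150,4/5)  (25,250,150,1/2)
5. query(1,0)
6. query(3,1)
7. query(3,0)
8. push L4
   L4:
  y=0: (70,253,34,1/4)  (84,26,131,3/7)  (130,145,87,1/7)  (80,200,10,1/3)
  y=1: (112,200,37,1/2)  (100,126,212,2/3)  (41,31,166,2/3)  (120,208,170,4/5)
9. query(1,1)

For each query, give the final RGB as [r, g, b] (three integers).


at x=0,y=0 over L1,L2:
+L1 (α=1/2) → [107, 253/2, 106]
+L2 (α=3/5) → [448/5, 173, 527/5]
→ [90, 173, 105]

query (1,0) [L1,L2,L3] — begin 0,0,0
+L1 (α=1/2) → [124, 17/2, 22]
+L2 (α=1/2) → [277/2, 425/4, 25]
+L3 (α=2/5) → [207/2, 2811/20, 15]
rounded: [104, 141, 15]

(3,1) stack=L1,L2,L3; from [0,0,0]:
+L1 (α=1/2) → [67, 215/2, 64]
+L2 (α=1/6) → [95, 1247/12, 179/2]
+L3 (α=1/2) → [60, 4247/24, 479/4]
= [60, 177, 120]

query (3,0) [L1,L2,L3] — begin 0,0,0
after L1 α=2/5: [50, 24, 474/5]
after L2 α=1/2: [90, 59, 1459/10]
after L3 α=4/7: [898/7, 741/7, 5297/70]
→ [128, 106, 76]

at x=1,y=1 over L1,L2,L3,L4:
after L1 α=2/3: [218/3, 274/3, 338/3]
after L2 α=5/6: [814/9, 377/9, 1399/9]
after L3 α=1/2: [1165/18, 2411/18, 1406/9]
after L4 α=2/3: [4765/54, 6947/54, 5222/27]
→ [88, 129, 193]


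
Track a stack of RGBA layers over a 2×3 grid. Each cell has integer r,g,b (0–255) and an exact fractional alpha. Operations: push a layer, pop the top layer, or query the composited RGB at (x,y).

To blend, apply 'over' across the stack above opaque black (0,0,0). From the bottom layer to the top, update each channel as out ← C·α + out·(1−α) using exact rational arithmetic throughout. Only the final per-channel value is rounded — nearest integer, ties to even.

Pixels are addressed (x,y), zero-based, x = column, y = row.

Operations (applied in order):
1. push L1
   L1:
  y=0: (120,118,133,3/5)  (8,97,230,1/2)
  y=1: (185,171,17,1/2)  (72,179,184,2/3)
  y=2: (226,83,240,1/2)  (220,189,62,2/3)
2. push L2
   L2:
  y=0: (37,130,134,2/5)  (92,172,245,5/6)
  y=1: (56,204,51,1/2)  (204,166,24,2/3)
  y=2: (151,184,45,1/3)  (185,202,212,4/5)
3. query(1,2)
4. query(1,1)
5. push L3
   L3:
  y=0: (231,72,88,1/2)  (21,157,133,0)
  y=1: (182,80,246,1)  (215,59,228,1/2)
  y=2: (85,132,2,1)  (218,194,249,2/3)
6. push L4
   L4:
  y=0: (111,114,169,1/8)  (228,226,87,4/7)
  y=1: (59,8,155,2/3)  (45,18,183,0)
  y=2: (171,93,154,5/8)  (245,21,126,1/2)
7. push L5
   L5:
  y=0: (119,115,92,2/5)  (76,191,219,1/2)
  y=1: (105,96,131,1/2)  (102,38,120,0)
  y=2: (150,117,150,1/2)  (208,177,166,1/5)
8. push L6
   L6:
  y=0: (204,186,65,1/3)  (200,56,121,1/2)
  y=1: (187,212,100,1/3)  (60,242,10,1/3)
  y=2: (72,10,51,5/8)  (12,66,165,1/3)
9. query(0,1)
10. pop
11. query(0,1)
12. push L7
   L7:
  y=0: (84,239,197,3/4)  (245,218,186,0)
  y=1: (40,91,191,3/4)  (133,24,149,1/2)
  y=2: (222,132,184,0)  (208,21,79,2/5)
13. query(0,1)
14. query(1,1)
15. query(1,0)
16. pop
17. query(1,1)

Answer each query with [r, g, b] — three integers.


(1,2) stack=L1,L2; from [0,0,0]:
+L1 (α=2/3) → [440/3, 126, 124/3]
+L2 (α=4/5) → [532/3, 934/5, 2668/15]
rounded: [177, 187, 178]

at x=1,y=1 over L1,L2:
+L1 (α=2/3) → [48, 358/3, 368/3]
+L2 (α=2/3) → [152, 1354/9, 512/9]
= [152, 150, 57]

at x=0,y=1 over L1,L2,L3,L4,L5,L6:
L1 α=1/2: [185/2, 171/2, 17/2]
L2 α=1/2: [297/4, 579/4, 119/4]
L3 α=1: [182, 80, 246]
L4 α=2/3: [100, 32, 556/3]
L5 α=1/2: [205/2, 64, 949/6]
L6 α=1/3: [392/3, 340/3, 1249/9]
= [131, 113, 139]

query (0,1) [L1,L2,L3,L4,L5] — begin 0,0,0
after L1 α=1/2: [185/2, 171/2, 17/2]
after L2 α=1/2: [297/4, 579/4, 119/4]
after L3 α=1: [182, 80, 246]
after L4 α=2/3: [100, 32, 556/3]
after L5 α=1/2: [205/2, 64, 949/6]
→ [102, 64, 158]

at x=0,y=1 over L1,L2,L3,L4,L5,L7:
after L1 α=1/2: [185/2, 171/2, 17/2]
after L2 α=1/2: [297/4, 579/4, 119/4]
after L3 α=1: [182, 80, 246]
after L4 α=2/3: [100, 32, 556/3]
after L5 α=1/2: [205/2, 64, 949/6]
after L7 α=3/4: [445/8, 337/4, 4387/24]
= [56, 84, 183]

(1,1) stack=L1,L2,L3,L4,L5,L7; from [0,0,0]:
L1 α=2/3: [48, 358/3, 368/3]
L2 α=2/3: [152, 1354/9, 512/9]
L3 α=1/2: [367/2, 1885/18, 1282/9]
L4 α=0: [367/2, 1885/18, 1282/9]
L5 α=0: [367/2, 1885/18, 1282/9]
L7 α=1/2: [633/4, 2317/36, 2623/18]
= [158, 64, 146]

query (1,0) [L1,L2,L3,L4,L5,L7] — begin 0,0,0
after L1 α=1/2: [4, 97/2, 115]
after L2 α=5/6: [232/3, 1817/12, 670/3]
after L3 α=0: [232/3, 1817/12, 670/3]
after L4 α=4/7: [1144/7, 5433/28, 1018/7]
after L5 α=1/2: [838/7, 10781/56, 2551/14]
after L7 α=0: [838/7, 10781/56, 2551/14]
→ [120, 193, 182]

query (1,1) [L1,L2,L3,L4,L5] — begin 0,0,0
after L1 α=2/3: [48, 358/3, 368/3]
after L2 α=2/3: [152, 1354/9, 512/9]
after L3 α=1/2: [367/2, 1885/18, 1282/9]
after L4 α=0: [367/2, 1885/18, 1282/9]
after L5 α=0: [367/2, 1885/18, 1282/9]
= [184, 105, 142]


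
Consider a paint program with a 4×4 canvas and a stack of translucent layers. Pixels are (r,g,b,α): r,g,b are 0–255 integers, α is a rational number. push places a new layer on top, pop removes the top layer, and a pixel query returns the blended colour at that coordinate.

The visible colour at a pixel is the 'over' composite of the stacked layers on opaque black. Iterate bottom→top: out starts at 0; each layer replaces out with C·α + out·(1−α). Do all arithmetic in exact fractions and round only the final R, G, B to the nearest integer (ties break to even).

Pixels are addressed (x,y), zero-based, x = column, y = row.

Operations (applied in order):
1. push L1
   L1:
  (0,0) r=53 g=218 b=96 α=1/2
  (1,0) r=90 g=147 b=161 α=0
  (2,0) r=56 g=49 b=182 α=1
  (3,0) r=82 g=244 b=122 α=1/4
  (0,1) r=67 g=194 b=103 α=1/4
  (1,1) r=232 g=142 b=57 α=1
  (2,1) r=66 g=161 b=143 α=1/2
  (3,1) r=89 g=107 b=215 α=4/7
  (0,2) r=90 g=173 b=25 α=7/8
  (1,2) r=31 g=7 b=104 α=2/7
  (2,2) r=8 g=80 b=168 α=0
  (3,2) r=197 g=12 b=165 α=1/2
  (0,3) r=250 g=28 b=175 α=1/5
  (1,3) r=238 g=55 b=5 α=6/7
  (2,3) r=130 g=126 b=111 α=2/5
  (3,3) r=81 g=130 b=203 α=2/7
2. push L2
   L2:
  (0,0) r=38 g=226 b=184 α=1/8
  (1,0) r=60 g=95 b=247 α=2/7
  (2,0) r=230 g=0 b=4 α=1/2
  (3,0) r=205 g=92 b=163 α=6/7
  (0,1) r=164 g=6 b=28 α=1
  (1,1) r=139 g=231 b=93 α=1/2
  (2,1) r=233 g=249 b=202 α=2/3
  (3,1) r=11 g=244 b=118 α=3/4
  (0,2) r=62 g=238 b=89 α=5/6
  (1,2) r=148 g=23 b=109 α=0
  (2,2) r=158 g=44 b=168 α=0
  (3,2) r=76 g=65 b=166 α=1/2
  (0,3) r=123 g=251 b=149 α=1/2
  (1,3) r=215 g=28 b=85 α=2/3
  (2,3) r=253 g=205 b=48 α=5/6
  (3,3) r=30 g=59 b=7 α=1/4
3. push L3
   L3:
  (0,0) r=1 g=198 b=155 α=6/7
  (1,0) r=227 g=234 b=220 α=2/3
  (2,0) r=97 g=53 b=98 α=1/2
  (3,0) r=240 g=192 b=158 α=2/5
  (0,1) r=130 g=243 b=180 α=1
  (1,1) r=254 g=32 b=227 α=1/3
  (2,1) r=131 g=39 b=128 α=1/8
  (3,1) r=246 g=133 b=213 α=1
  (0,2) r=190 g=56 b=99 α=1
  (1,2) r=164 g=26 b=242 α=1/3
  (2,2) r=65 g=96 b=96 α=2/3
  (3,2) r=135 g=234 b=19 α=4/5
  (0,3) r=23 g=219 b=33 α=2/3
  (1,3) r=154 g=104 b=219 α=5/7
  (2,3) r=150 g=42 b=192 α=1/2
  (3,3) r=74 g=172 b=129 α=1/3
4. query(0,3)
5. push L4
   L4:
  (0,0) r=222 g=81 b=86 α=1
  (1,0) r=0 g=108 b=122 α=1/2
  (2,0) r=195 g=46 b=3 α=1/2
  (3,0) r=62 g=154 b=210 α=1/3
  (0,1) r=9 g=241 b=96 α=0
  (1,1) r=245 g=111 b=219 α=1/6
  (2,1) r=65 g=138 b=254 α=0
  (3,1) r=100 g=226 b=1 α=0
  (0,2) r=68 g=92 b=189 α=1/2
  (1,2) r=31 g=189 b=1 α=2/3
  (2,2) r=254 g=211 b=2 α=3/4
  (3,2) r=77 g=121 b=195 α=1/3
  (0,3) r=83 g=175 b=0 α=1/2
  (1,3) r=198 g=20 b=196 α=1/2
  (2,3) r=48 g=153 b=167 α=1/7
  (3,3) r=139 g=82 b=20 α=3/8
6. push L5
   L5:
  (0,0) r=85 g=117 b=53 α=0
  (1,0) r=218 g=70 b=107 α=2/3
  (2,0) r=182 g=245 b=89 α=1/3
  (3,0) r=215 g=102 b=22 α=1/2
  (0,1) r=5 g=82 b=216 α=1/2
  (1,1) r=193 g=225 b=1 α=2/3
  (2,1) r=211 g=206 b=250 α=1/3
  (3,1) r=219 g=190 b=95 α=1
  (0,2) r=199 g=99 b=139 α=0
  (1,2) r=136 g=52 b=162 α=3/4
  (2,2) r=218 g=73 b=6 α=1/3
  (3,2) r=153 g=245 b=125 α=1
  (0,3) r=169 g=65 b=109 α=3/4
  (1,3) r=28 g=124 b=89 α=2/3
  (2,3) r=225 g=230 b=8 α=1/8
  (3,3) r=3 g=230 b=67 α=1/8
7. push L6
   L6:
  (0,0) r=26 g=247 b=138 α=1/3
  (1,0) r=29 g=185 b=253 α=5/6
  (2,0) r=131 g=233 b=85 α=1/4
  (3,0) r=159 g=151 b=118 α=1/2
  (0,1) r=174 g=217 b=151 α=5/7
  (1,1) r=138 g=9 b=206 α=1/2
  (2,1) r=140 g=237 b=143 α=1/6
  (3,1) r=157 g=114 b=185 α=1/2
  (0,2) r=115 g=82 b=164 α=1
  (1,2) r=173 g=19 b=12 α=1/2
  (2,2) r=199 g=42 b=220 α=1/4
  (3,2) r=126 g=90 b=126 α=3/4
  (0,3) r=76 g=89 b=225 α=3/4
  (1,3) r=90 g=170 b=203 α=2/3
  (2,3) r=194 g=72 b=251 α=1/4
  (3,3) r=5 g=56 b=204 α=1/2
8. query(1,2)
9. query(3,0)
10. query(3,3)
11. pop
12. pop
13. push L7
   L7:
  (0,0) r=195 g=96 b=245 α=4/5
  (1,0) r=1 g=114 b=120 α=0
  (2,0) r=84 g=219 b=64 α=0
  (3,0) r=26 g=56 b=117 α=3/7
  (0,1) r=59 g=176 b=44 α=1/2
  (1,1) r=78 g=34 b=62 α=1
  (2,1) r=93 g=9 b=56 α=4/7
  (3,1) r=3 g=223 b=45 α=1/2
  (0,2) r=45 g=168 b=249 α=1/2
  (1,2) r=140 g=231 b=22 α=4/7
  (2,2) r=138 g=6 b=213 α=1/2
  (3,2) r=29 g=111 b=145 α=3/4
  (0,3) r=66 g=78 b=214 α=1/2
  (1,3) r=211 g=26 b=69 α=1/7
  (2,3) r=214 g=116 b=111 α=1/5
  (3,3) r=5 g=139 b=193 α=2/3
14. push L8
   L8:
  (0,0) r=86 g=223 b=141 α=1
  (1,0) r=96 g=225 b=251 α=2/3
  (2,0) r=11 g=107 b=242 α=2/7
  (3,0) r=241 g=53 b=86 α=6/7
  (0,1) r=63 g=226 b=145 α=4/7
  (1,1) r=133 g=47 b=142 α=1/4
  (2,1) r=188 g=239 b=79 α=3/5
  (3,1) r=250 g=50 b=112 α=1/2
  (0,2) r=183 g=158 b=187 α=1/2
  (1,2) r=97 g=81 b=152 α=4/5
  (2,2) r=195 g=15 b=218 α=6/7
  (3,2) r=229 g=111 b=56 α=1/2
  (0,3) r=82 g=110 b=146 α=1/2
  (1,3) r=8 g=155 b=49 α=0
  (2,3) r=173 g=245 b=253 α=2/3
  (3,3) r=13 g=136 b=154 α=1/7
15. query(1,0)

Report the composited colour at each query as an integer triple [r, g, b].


at x=0,y=3 over L1,L2,L3:
after L1 α=1/5: [50, 28/5, 35]
after L2 α=1/2: [173/2, 1283/10, 92]
after L3 α=2/3: [265/6, 5663/30, 158/3]
= [44, 189, 53]

(1,2) stack=L1,L2,L3,L4,L5,L6; from [0,0,0]:
L1 α=2/7: [62/7, 2, 208/7]
L2 α=0: [62/7, 2, 208/7]
L3 α=1/3: [424/7, 10, 2110/21]
L4 α=2/3: [286/7, 388/3, 2152/63]
L5 α=3/4: [1571/14, 214/3, 16385/126]
L6 α=1/2: [3993/28, 271/6, 17897/252]
rounded: [143, 45, 71]

query (3,0) [L1,L2,L3,L4,L5,L6] — begin 0,0,0
after L1 α=1/4: [41/2, 61, 61/2]
after L2 α=6/7: [2501/14, 613/7, 2017/14]
after L3 α=2/5: [14223/70, 4527/35, 2095/14]
after L4 α=1/3: [16393/105, 14444/105, 3565/21]
after L5 α=1/2: [19484/105, 12577/105, 4027/42]
after L6 α=1/2: [36179/210, 14216/105, 8983/84]
rounded: [172, 135, 107]

at x=3,y=3 over L1,L2,L3,L4,L5,L6:
L1 α=2/7: [162/7, 260/7, 58]
L2 α=1/4: [174/7, 1193/28, 181/4]
L3 α=1/3: [866/21, 3601/42, 439/6]
L4 α=3/8: [13087/168, 28337/336, 2555/48]
L5 α=1/8: [13159/192, 39377/384, 21101/384]
L6 α=1/2: [14119/384, 60881/768, 99437/768]
→ [37, 79, 129]

query (1,0) [L1,L2,L3,L4,L7,L8] — begin 0,0,0
L1 α=0: [0, 0, 0]
L2 α=2/7: [120/7, 190/7, 494/7]
L3 α=2/3: [3298/21, 3466/21, 3574/21]
L4 α=1/2: [1649/21, 2867/21, 3068/21]
L7 α=0: [1649/21, 2867/21, 3068/21]
L8 α=2/3: [5681/63, 12317/63, 13610/63]
= [90, 196, 216]


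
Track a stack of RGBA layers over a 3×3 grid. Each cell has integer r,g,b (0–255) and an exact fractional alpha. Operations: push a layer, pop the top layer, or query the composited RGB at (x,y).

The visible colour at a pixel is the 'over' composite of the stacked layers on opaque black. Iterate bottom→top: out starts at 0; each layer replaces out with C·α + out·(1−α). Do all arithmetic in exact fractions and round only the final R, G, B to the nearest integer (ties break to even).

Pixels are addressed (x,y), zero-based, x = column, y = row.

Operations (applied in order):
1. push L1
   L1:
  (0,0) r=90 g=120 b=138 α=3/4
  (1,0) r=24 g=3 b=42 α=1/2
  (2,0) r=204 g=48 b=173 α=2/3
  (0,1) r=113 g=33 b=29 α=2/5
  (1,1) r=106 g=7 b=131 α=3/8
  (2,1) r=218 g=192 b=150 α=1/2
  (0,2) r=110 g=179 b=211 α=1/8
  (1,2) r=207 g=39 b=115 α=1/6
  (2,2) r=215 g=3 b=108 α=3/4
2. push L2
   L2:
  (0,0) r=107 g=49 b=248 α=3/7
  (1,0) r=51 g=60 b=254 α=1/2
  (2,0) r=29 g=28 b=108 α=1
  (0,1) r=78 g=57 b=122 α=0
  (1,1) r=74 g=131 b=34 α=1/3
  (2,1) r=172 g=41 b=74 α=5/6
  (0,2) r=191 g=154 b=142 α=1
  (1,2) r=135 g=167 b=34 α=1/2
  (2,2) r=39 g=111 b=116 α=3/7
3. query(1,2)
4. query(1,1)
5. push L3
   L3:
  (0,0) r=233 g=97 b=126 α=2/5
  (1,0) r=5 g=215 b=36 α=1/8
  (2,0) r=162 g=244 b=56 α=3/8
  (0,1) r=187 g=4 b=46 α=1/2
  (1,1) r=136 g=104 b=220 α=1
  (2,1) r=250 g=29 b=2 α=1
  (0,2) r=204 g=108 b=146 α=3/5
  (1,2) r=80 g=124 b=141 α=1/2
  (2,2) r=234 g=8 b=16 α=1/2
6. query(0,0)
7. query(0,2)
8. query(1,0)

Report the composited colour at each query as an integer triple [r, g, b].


query (1,2) [L1,L2] — begin 0,0,0
+L1 (α=1/6) → [69/2, 13/2, 115/6]
+L2 (α=1/2) → [339/4, 347/4, 319/12]
= [85, 87, 27]

at x=1,y=1 over L1,L2:
L1 α=3/8: [159/4, 21/8, 393/8]
L2 α=1/3: [307/6, 545/12, 529/12]
= [51, 45, 44]

at x=0,y=0 over L1,L2,L3:
+L1 (α=3/4) → [135/2, 90, 207/2]
+L2 (α=3/7) → [591/7, 507/7, 1158/7]
+L3 (α=2/5) → [1007/7, 2879/35, 5238/35]
= [144, 82, 150]

query (0,2) [L1,L2,L3] — begin 0,0,0
after L1 α=1/8: [55/4, 179/8, 211/8]
after L2 α=1: [191, 154, 142]
after L3 α=3/5: [994/5, 632/5, 722/5]
rounded: [199, 126, 144]

query (1,0) [L1,L2,L3] — begin 0,0,0
L1 α=1/2: [12, 3/2, 21]
L2 α=1/2: [63/2, 123/4, 275/2]
L3 α=1/8: [451/16, 1721/32, 1997/16]
rounded: [28, 54, 125]


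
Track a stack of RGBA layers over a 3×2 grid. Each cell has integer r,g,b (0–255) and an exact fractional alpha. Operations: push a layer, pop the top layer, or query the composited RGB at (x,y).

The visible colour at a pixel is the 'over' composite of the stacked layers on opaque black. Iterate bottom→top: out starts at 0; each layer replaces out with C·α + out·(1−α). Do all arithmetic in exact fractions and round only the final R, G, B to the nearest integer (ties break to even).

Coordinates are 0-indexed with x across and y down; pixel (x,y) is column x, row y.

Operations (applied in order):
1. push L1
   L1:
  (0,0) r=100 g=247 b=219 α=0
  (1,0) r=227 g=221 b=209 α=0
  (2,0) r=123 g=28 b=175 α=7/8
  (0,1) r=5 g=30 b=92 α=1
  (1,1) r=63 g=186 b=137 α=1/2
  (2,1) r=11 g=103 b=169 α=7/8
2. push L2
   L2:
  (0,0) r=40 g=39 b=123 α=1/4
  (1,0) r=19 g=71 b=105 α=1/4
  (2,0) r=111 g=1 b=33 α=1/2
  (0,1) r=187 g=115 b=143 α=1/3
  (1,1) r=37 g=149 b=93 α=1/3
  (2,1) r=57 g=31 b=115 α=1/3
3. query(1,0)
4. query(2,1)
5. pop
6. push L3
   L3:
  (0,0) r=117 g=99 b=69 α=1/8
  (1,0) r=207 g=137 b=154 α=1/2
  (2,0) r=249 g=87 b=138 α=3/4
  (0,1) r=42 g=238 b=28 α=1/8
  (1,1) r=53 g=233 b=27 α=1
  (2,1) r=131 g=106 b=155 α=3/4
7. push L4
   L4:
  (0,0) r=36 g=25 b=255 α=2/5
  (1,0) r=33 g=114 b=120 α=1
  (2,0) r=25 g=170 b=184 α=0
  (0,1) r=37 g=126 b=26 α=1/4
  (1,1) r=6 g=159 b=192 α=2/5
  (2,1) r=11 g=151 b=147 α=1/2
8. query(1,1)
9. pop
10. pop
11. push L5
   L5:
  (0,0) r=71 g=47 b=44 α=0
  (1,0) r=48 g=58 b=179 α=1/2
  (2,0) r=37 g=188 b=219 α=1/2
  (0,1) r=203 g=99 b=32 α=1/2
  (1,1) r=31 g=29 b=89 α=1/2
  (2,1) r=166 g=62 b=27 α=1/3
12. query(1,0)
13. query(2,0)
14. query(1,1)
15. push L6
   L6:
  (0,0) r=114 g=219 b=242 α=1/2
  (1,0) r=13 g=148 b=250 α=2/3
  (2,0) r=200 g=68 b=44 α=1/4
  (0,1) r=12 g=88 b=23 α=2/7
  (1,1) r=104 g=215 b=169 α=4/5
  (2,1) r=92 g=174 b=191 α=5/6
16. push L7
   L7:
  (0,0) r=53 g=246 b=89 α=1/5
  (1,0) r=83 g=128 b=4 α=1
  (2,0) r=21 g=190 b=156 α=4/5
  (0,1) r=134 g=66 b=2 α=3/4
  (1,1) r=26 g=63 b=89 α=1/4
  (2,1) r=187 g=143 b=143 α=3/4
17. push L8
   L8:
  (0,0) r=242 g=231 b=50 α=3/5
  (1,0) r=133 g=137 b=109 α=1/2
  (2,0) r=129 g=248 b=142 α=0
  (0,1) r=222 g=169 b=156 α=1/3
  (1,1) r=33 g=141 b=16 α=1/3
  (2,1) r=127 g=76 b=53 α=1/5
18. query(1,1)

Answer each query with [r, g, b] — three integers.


at x=1,y=0 over L1,L2:
after L1 α=0: [0, 0, 0]
after L2 α=1/4: [19/4, 71/4, 105/4]
rounded: [5, 18, 26]

(2,1) stack=L1,L2; from [0,0,0]:
L1 α=7/8: [77/8, 721/8, 1183/8]
L2 α=1/3: [305/12, 845/12, 1643/12]
→ [25, 70, 137]

(1,1) stack=L1,L3,L4; from [0,0,0]:
+L1 (α=1/2) → [63/2, 93, 137/2]
+L3 (α=1) → [53, 233, 27]
+L4 (α=2/5) → [171/5, 1017/5, 93]
rounded: [34, 203, 93]

at x=1,y=0 over L1,L5:
+L1 (α=0) → [0, 0, 0]
+L5 (α=1/2) → [24, 29, 179/2]
rounded: [24, 29, 90]

at x=2,y=0 over L1,L5:
+L1 (α=7/8) → [861/8, 49/2, 1225/8]
+L5 (α=1/2) → [1157/16, 425/4, 2977/16]
= [72, 106, 186]

query (1,1) [L1,L5] — begin 0,0,0
after L1 α=1/2: [63/2, 93, 137/2]
after L5 α=1/2: [125/4, 61, 315/4]
→ [31, 61, 79]

query (1,1) [L1,L5,L6,L7,L8] — begin 0,0,0
after L1 α=1/2: [63/2, 93, 137/2]
after L5 α=1/2: [125/4, 61, 315/4]
after L6 α=4/5: [1789/20, 921/5, 3019/20]
after L7 α=1/4: [5887/80, 1539/10, 10837/80]
after L8 α=1/3: [7207/120, 748/5, 11477/120]
rounded: [60, 150, 96]
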